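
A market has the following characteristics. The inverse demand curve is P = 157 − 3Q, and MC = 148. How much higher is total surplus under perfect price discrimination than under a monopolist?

The monopolist equates marginal revenue to marginal cost: 157 − 6Q = 148, so Q = 1.5. From demand, P = 152.5.
CS = ½·(157 − 152.5)·1.5 = 3.375; PS = (152.5 − 148)·1.5 = 6.75; TS = 10.125.
Under first-degree price discrimination the firm charges each unit its demand price and produces up to where P = MC, i.e. Q = 3. Consumer surplus is zero; producer surplus equals total surplus.
TS = 13.5 (equal to competitive TS).
Change in total surplus: 13.5 − 10.125 = 3.375.

TS rises by 3.375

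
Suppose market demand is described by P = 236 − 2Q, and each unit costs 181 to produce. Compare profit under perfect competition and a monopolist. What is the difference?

Under competition P = MC = 181, so Q = (236 − 181)/2 = 27.5.
Profit = (181 − 181)·27.5 = 0.
A monopolist chooses Q where MR = MC. MR = 236 − 4Q; setting this equal to 181 gives Q = 13.75 and P = 208.5.
Profit = (208.5 − 181)·13.75 = 378.125.
Change in profit: 378.125 − 0 = 378.125.

π rises by 378.125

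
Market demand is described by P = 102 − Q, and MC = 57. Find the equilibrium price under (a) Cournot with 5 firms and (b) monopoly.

Cournot: P = 64.5; Monopoly: P = 79.5

In a 5-firm Cournot equilibrium, symmetry and the first-order condition give q = (102 − 57)/(6) = 7.5. So Q = 37.5 and P = 64.5.
The monopolist equates marginal revenue to marginal cost: 102 − 2Q = 57, so Q = 22.5. From demand, P = 79.5.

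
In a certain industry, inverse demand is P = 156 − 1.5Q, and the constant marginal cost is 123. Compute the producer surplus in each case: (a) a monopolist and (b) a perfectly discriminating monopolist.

Monopoly: PS = 181.5; Perfect PD: PS = 363

The monopolist equates marginal revenue to marginal cost: 156 − 3Q = 123, so Q = 11. From demand, P = 139.5.
PS = (139.5 − 123)·11 = 181.5.
With perfect price discrimination, output is the efficient level Q = 22 (where demand meets MC), but every buyer pays their willingness to pay: CS = 0 and PS = total surplus.
PS = ½·(156 − 123)·22 = 363.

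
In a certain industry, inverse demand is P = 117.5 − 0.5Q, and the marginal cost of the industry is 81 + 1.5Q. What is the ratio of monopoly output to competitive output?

Q_m/Q_c = 0.8

A monopolist chooses Q where MR = MC. MR = 117.5 − Q; setting this equal to 81 + 1.5Q gives Q = 14.6 and P = 110.2.
Under competition P = MC: 117.5 − 0.5Q = 81 + 1.5Q ⇒ Q = 18.25, P = 108.375.
Ratio Q_m/Q_c = 14.6/18.25 = 0.8.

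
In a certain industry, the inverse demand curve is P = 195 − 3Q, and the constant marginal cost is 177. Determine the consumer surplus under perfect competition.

CS = 54

Competitive firms price at marginal cost: P = 177, giving Q = 6.
CS = ½·(195 − 177)·6 = 54.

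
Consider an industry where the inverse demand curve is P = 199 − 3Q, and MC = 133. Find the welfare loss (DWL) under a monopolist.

DWL = 181.5

Under competition P = MC = 133, so Q = (199 − 133)/3 = 22.
Monopoly sets MR = MC: 199 − 6Q = 133 ⇒ Q = 11, P = 199 − 3·11 = 166.
DWL is the triangle between Q = 11 and Q = 22: ½·(22 − 11)·(166 − 133) = 181.5.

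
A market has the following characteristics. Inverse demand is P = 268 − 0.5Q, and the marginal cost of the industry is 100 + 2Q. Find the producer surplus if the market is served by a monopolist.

PS = 4704

A monopolist chooses Q where MR = MC. MR = 268 − Q; setting this equal to 100 + 2Q gives Q = 56 and P = 240.
PS = P·Q − VC(Q) = 240·56 − (100·56 + ½·2·56²) = 4704.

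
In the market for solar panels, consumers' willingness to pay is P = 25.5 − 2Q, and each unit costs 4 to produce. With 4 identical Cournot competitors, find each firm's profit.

With 4 symmetric Cournot firms, each firm's FOC gives 25.5 − 10q = 4, so q = 2.15, Q = 4·2.15 = 8.6, and P = 8.3.
Each firm's profit = (8.3 − 4)·2.15 = 9.245.

π_i = 9.245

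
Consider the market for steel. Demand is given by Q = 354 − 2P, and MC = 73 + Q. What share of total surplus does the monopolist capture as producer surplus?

Inverting demand: P = 177 − 0.5Q.
The monopolist equates marginal revenue to marginal cost: 177 − Q = 73 + Q, so Q = 52. From demand, P = 151.
CS = ½·(177 − 151)·52 = 676.
PS = P·Q − VC(Q) = 151·52 − (73·52 + ½·1·52²) = 2704.
Share captured = PS/TS = 2704/3380 = 0.8.

PS/TS = 0.8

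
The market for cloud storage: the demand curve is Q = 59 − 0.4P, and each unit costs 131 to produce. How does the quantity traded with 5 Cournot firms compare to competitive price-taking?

Cournot: Q = 5.5; Competition: Q = 6.6

Inverting demand: P = 147.5 − 2.5Q.
In a 5-firm Cournot equilibrium, symmetry and the first-order condition give q = (147.5 − 131)/(15) = 1.1. So Q = 5.5 and P = 133.75.
Under competition P = MC = 131, so Q = (147.5 − 131)/2.5 = 6.6.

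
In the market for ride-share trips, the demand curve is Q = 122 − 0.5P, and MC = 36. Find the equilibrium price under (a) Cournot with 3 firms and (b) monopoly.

Inverting demand: P = 244 − 2Q.
With 3 symmetric Cournot firms, each firm's FOC gives 244 − 8q = 36, so q = 26, Q = 3·26 = 78, and P = 88.
The monopolist equates marginal revenue to marginal cost: 244 − 4Q = 36, so Q = 52. From demand, P = 140.

Cournot: P = 88; Monopoly: P = 140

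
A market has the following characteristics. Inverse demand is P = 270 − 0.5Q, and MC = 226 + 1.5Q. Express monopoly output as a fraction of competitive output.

A monopolist chooses Q where MR = MC. MR = 270 − Q; setting this equal to 226 + 1.5Q gives Q = 17.6 and P = 261.2.
Under competition P = MC: 270 − 0.5Q = 226 + 1.5Q ⇒ Q = 22, P = 259.
Ratio Q_m/Q_c = 17.6/22 = 0.8.

Q_m/Q_c = 0.8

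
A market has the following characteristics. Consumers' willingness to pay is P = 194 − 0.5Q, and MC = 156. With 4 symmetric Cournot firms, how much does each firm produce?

q_i = 15.2

In a 4-firm Cournot equilibrium, symmetry and the first-order condition give q = (194 − 156)/(2.5) = 15.2. So Q = 60.8 and P = 163.6.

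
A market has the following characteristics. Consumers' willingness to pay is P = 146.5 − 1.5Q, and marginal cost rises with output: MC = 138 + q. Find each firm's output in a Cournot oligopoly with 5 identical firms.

q_i = 0.85

With 5 symmetric Cournot firms, each firm's FOC gives 146.5 − 9q = 138 + q, so q = 0.85, Q = 5·0.85 = 4.25, and P = 140.125.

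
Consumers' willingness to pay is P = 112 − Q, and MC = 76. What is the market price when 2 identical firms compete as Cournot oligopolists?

P = 88

With 2 symmetric Cournot firms, each firm's FOC gives 112 − 3q = 76, so q = 12, Q = 2·12 = 24, and P = 88.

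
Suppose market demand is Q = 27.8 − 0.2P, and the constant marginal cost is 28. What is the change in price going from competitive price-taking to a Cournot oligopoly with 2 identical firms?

Inverting demand: P = 139 − 5Q.
Perfect competition: P = MC = 28, so 139 − 5Q = 28 and Q = 22.2.
Cournot with 2 identical firms: the symmetric best-response condition is 139 − 15q = 28. Each firm produces q = 7.4, total output Q = 14.8, price P = 65.
Change in price: 65 − 28 = 37.

P rises by 37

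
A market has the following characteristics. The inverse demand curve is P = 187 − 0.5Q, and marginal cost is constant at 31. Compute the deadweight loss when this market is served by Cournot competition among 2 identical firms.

Perfect competition: P = MC = 31, so 187 − 0.5Q = 31 and Q = 312.
In a 2-firm Cournot equilibrium, symmetry and the first-order condition give q = (187 − 31)/(1.5) = 104. So Q = 208 and P = 83.
DWL is the triangle between Q = 208 and Q = 312: ½·(312 − 208)·(83 − 31) = 2704.

DWL = 2704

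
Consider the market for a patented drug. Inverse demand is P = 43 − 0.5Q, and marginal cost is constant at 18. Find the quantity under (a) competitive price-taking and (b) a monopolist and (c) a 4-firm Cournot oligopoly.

Perfect competition: P = MC = 18, so 43 − 0.5Q = 18 and Q = 50.
A monopolist chooses Q where MR = MC. MR = 43 − Q; setting this equal to 18 gives Q = 25 and P = 30.5.
In a 4-firm Cournot equilibrium, symmetry and the first-order condition give q = (43 − 18)/(2.5) = 10. So Q = 40 and P = 23.

Competition: Q = 50; Monopoly: Q = 25; Cournot: Q = 40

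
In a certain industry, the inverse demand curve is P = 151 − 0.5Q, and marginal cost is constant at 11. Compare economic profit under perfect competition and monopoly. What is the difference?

Economic profit rises by 9800

Competitive firms price at marginal cost: P = 11, giving Q = 280.
Profit = (11 − 11)·280 = 0.
A monopolist chooses Q where MR = MC. MR = 151 − Q; setting this equal to 11 gives Q = 140 and P = 81.
Profit = (81 − 11)·140 = 9800.
Change in economic profit: 9800 − 0 = 9800.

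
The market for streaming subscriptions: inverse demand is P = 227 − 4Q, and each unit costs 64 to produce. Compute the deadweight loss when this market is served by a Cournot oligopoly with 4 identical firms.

Competitive firms price at marginal cost: P = 64, giving Q = 40.75.
In a 4-firm Cournot equilibrium, symmetry and the first-order condition give q = (227 − 64)/(20) = 8.15. So Q = 32.6 and P = 96.6.
DWL is the triangle between Q = 32.6 and Q = 40.75: ½·(40.75 − 32.6)·(96.6 − 64) = 132.845.

DWL = 132.845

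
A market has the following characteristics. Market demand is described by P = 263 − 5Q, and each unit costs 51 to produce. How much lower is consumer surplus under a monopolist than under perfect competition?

Consumer surplus falls by 3370.8

Competitive firms price at marginal cost: P = 51, giving Q = 42.4.
CS = ½·(263 − 51)·42.4 = 4494.4.
Monopoly sets MR = MC: 263 − 10Q = 51 ⇒ Q = 21.2, P = 263 − 5·21.2 = 157.
CS = ½·(263 − 157)·21.2 = 1123.6.
Change in consumer surplus: 1123.6 − 4494.4 = −3370.8.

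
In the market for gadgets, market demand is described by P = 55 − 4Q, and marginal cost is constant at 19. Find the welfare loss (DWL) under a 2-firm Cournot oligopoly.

Under competition P = MC = 19, so Q = (55 − 19)/4 = 9.
Cournot with 2 identical firms: the symmetric best-response condition is 55 − 12q = 19. Each firm produces q = 3, total output Q = 6, price P = 31.
DWL is the triangle between Q = 6 and Q = 9: ½·(9 − 6)·(31 − 19) = 18.

DWL = 18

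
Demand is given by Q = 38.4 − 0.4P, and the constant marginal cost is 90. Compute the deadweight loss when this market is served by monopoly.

DWL = 1.8

Inverting demand: P = 96 − 2.5Q.
Perfect competition: P = MC = 90, so 96 − 2.5Q = 90 and Q = 2.4.
A monopolist chooses Q where MR = MC. MR = 96 − 5Q; setting this equal to 90 gives Q = 1.2 and P = 93.
DWL is the triangle between Q = 1.2 and Q = 2.4: ½·(2.4 − 1.2)·(93 − 90) = 1.8.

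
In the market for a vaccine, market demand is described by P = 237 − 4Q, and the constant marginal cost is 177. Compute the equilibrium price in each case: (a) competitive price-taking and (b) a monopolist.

Competition: P = 177; Monopoly: P = 207

Perfect competition: P = MC = 177, so 237 − 4Q = 177 and Q = 15.
A monopolist chooses Q where MR = MC. MR = 237 − 8Q; setting this equal to 177 gives Q = 7.5 and P = 207.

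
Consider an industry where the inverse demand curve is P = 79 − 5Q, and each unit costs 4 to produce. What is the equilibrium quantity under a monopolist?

Monopoly sets MR = MC: 79 − 10Q = 4 ⇒ Q = 7.5, P = 79 − 5·7.5 = 41.5.

Q = 7.5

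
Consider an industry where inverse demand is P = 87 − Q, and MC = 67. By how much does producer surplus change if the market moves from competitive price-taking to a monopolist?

Under competition P = MC = 67, so Q = (87 − 67)/1 = 20.
PS = (67 − 67)·20 = 0.
A monopolist chooses Q where MR = MC. MR = 87 − 2Q; setting this equal to 67 gives Q = 10 and P = 77.
PS = (77 − 67)·10 = 100.
Change in producer surplus: 100 − 0 = 100.

PS rises by 100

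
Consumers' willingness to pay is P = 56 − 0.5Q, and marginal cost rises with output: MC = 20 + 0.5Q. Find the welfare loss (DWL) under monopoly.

DWL = 72

Under competition P = MC: 56 − 0.5Q = 20 + 0.5Q ⇒ Q = 36, P = 38.
Monopoly sets MR = MC: 56 − Q = 20 + 0.5Q ⇒ Q = 24, P = 56 − 0.5·24 = 44.
CS = ½·(56 − 38)·36 = 324; PS = (38·36 − 20·36 − ½·0.5·36²) = 324; TS = 648.
CS = ½·(56 − 44)·24 = 144; PS = (44·24 − 20·24 − ½·0.5·24²) = 432; TS = 576.
DWL = 648 − 576 = 72.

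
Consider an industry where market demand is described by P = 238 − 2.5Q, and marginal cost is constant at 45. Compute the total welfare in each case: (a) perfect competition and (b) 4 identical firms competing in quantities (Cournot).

Competition: TS = 7449.8; Cournot: TS = 7151.808

Under competition P = MC = 45, so Q = (238 − 45)/2.5 = 77.2.
CS = ½·(238 − 45)·77.2 = 7449.8; PS = (45 − 45)·77.2 = 0; TS = 7449.8.
In a 4-firm Cournot equilibrium, symmetry and the first-order condition give q = (238 − 45)/(12.5) = 15.44. So Q = 61.76 and P = 83.6.
CS = ½·(238 − 83.6)·61.76 = 4767.872; PS = (83.6 − 45)·61.76 = 2383.936; TS = 7151.808.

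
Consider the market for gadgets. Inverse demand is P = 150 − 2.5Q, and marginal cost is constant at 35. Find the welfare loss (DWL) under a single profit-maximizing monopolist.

Competitive firms price at marginal cost: P = 35, giving Q = 46.
The monopolist equates marginal revenue to marginal cost: 150 − 5Q = 35, so Q = 23. From demand, P = 92.5.
DWL is the triangle between Q = 23 and Q = 46: ½·(46 − 23)·(92.5 − 35) = 661.25.

DWL = 661.25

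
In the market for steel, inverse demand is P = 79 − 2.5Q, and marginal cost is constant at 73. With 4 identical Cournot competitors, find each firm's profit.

π_i = 0.576

Cournot with 4 identical firms: the symmetric best-response condition is 79 − 12.5q = 73. Each firm produces q = 0.48, total output Q = 1.92, price P = 74.2.
Each firm's profit = (74.2 − 73)·0.48 = 0.576.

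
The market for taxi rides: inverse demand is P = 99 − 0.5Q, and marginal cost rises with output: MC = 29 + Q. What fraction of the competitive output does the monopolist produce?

Q_m/Q_c = 0.75

The monopolist equates marginal revenue to marginal cost: 99 − Q = 29 + Q, so Q = 35. From demand, P = 81.5.
Under competition P = MC: 99 − 0.5Q = 29 + Q ⇒ Q = 140/3, P = 227/3.
Ratio Q_m/Q_c = 35/(140/3) = 0.75.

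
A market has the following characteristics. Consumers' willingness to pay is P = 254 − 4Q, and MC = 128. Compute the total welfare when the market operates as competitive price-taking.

Perfect competition: P = MC = 128, so 254 − 4Q = 128 and Q = 31.5.
CS = ½·(254 − 128)·31.5 = 1984.5; PS = (128 − 128)·31.5 = 0; TS = 1984.5.

TS = 1984.5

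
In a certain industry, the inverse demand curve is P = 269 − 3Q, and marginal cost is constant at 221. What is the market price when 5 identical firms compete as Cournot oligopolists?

P = 229

With 5 symmetric Cournot firms, each firm's FOC gives 269 − 18q = 221, so q = 8/3, Q = 5·8/3 = 40/3, and P = 229.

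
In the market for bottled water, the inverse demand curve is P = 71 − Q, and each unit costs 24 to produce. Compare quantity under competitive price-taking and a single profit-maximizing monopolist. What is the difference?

Competitive firms price at marginal cost: P = 24, giving Q = 47.
The monopolist equates marginal revenue to marginal cost: 71 − 2Q = 24, so Q = 23.5. From demand, P = 47.5.
Change in quantity: 23.5 − 47 = −23.5.

Q falls by 23.5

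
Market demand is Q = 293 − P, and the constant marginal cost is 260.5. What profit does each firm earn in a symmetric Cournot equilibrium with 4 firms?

Inverting demand: P = 293 − Q.
Cournot with 4 identical firms: the symmetric best-response condition is 293 − 5q = 260.5. Each firm produces q = 6.5, total output Q = 26, price P = 267.
Each firm's profit = (267 − 260.5)·6.5 = 42.25.

π_i = 42.25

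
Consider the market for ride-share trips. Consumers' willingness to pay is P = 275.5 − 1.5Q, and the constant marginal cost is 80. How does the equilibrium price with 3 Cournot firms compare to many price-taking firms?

Cournot: P = 128.875; Competition: P = 80

Cournot with 3 identical firms: the symmetric best-response condition is 275.5 − 6q = 80. Each firm produces q = 391/12, total output Q = 97.75, price P = 128.875.
Perfect competition: P = MC = 80, so 275.5 − 1.5Q = 80 and Q = 391/3.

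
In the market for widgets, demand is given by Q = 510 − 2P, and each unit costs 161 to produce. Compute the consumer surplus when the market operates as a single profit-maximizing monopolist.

Inverting demand: P = 255 − 0.5Q.
The monopolist equates marginal revenue to marginal cost: 255 − Q = 161, so Q = 94. From demand, P = 208.
CS = ½·(255 − 208)·94 = 2209.

CS = 2209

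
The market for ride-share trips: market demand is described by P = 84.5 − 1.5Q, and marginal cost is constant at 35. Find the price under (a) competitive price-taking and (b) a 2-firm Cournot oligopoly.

Under competition P = MC = 35, so Q = (84.5 − 35)/1.5 = 33.
In a 2-firm Cournot equilibrium, symmetry and the first-order condition give q = (84.5 − 35)/(4.5) = 11. So Q = 22 and P = 51.5.

Competition: P = 35; Cournot: P = 51.5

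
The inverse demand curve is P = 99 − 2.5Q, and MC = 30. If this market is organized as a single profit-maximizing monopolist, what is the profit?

A monopolist chooses Q where MR = MC. MR = 99 − 5Q; setting this equal to 30 gives Q = 13.8 and P = 64.5.
Profit = (64.5 − 30)·13.8 = 476.1.

Profit = 476.1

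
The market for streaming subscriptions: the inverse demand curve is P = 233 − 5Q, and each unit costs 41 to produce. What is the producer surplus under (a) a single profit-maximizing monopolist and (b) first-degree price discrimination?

Monopoly: PS = 1843.2; Perfect PD: PS = 3686.4

The monopolist equates marginal revenue to marginal cost: 233 − 10Q = 41, so Q = 19.2. From demand, P = 137.
PS = (137 − 41)·19.2 = 1843.2.
A perfectly discriminating monopolist sells every unit with P(Q) ≥ MC(Q), so output equals the competitive quantity Q = 38.4. Each buyer pays their reservation price, so CS = 0 and the firm captures all surplus.
PS = ½·(233 − 41)·38.4 = 3686.4.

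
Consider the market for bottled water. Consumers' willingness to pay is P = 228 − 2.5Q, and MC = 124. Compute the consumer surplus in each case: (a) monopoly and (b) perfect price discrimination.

A monopolist chooses Q where MR = MC. MR = 228 − 5Q; setting this equal to 124 gives Q = 20.8 and P = 176.
CS = ½·(228 − 176)·20.8 = 540.8.
Under first-degree price discrimination the firm charges each unit its demand price and produces up to where P = MC, i.e. Q = 41.6. Consumer surplus is zero; producer surplus equals total surplus.
CS = 0.

Monopoly: CS = 540.8; Perfect PD: CS = 0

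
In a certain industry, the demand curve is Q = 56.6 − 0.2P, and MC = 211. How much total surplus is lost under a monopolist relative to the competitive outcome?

DWL = 129.6

Inverting demand: P = 283 − 5Q.
Under competition P = MC = 211, so Q = (283 − 211)/5 = 14.4.
A monopolist chooses Q where MR = MC. MR = 283 − 10Q; setting this equal to 211 gives Q = 7.2 and P = 247.
DWL is the triangle between Q = 7.2 and Q = 14.4: ½·(14.4 − 7.2)·(247 − 211) = 129.6.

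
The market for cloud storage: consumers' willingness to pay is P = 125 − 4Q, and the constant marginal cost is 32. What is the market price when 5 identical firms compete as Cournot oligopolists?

P = 47.5

Cournot with 5 identical firms: the symmetric best-response condition is 125 − 24q = 32. Each firm produces q = 3.875, total output Q = 19.375, price P = 47.5.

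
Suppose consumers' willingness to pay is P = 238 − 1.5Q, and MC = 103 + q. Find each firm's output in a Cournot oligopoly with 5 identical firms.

In a 5-firm Cournot equilibrium, symmetry and the first-order condition give q = (238 − 103)/(10) = 13.5. So Q = 67.5 and P = 136.75.

q_i = 13.5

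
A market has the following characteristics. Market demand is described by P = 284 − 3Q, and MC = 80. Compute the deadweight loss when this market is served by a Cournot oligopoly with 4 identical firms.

Competitive firms price at marginal cost: P = 80, giving Q = 68.
Cournot with 4 identical firms: the symmetric best-response condition is 284 − 15q = 80. Each firm produces q = 13.6, total output Q = 54.4, price P = 120.8.
DWL is the triangle between Q = 54.4 and Q = 68: ½·(68 − 54.4)·(120.8 − 80) = 277.44.

DWL = 277.44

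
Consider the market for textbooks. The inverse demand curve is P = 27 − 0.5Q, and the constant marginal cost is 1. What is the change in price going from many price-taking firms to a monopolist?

P rises by 13

Perfect competition: P = MC = 1, so 27 − 0.5Q = 1 and Q = 52.
A monopolist chooses Q where MR = MC. MR = 27 − Q; setting this equal to 1 gives Q = 26 and P = 14.
Change in price: 14 − 1 = 13.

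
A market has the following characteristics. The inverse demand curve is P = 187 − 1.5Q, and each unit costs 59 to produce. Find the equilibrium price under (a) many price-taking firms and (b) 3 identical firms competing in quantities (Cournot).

Competition: P = 59; Cournot: P = 91

Perfect competition: P = MC = 59, so 187 − 1.5Q = 59 and Q = 256/3.
With 3 symmetric Cournot firms, each firm's FOC gives 187 − 6q = 59, so q = 64/3, Q = 3·64/3 = 64, and P = 91.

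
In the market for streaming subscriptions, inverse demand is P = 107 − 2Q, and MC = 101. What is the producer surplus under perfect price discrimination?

A perfectly discriminating monopolist sells every unit with P(Q) ≥ MC(Q), so output equals the competitive quantity Q = 3. Each buyer pays their reservation price, so CS = 0 and the firm captures all surplus.
PS = ½·(107 − 101)·3 = 9.

PS = 9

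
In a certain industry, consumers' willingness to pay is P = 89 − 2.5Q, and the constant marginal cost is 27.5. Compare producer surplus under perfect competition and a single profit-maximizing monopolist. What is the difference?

Under competition P = MC = 27.5, so Q = (89 − 27.5)/2.5 = 24.6.
PS = (27.5 − 27.5)·24.6 = 0.
Monopoly sets MR = MC: 89 − 5Q = 27.5 ⇒ Q = 12.3, P = 89 − 2.5·12.3 = 58.25.
PS = (58.25 − 27.5)·12.3 = 378.225.
Change in producer surplus: 378.225 − 0 = 378.225.

Producer surplus rises by 378.225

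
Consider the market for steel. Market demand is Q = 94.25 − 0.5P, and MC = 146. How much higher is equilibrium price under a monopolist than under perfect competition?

P rises by 21.25

Inverting demand: P = 188.5 − 2Q.
Under competition P = MC = 146, so Q = (188.5 − 146)/2 = 21.25.
The monopolist equates marginal revenue to marginal cost: 188.5 − 4Q = 146, so Q = 10.625. From demand, P = 167.25.
Change in equilibrium price: 167.25 − 146 = 21.25.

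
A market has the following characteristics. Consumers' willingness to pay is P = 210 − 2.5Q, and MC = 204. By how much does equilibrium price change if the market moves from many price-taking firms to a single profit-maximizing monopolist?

Competitive firms price at marginal cost: P = 204, giving Q = 2.4.
Monopoly sets MR = MC: 210 − 5Q = 204 ⇒ Q = 1.2, P = 210 − 2.5·1.2 = 207.
Change in equilibrium price: 207 − 204 = 3.

P rises by 3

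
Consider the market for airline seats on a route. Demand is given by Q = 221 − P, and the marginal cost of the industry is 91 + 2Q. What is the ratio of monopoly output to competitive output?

Q_m/Q_c = 0.75

Inverting demand: P = 221 − Q.
The monopolist equates marginal revenue to marginal cost: 221 − 2Q = 91 + 2Q, so Q = 32.5. From demand, P = 188.5.
Competitive equilibrium sets price equal to marginal cost: 221 − Q = 91 + 2Q, so Q = 130/3 and P = 533/3.
Ratio Q_m/Q_c = 32.5/(130/3) = 0.75.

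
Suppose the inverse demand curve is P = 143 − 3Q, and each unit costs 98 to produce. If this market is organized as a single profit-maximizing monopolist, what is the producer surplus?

PS = 168.75

Monopoly sets MR = MC: 143 − 6Q = 98 ⇒ Q = 7.5, P = 143 − 3·7.5 = 120.5.
PS = (120.5 − 98)·7.5 = 168.75.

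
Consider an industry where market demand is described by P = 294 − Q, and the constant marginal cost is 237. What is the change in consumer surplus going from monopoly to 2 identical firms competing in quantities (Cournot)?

Consumer surplus rises by 315.875

Monopoly sets MR = MC: 294 − 2Q = 237 ⇒ Q = 28.5, P = 294 − 28.5 = 265.5.
CS = ½·(294 − 265.5)·28.5 = 406.125.
Cournot with 2 identical firms: the symmetric best-response condition is 294 − 3q = 237. Each firm produces q = 19, total output Q = 38, price P = 256.
CS = ½·(294 − 256)·38 = 722.
Change in consumer surplus: 722 − 406.125 = 315.875.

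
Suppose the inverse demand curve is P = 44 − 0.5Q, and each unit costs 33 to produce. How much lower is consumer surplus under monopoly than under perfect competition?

Competitive firms price at marginal cost: P = 33, giving Q = 22.
CS = ½·(44 − 33)·22 = 121.
A monopolist chooses Q where MR = MC. MR = 44 − Q; setting this equal to 33 gives Q = 11 and P = 38.5.
CS = ½·(44 − 38.5)·11 = 30.25.
Change in consumer surplus: 30.25 − 121 = −90.75.

CS falls by 90.75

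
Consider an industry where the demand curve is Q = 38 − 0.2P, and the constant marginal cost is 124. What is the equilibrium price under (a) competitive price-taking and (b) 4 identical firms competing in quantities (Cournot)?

Inverting demand: P = 190 − 5Q.
Under competition P = MC = 124, so Q = (190 − 124)/5 = 13.2.
With 4 symmetric Cournot firms, each firm's FOC gives 190 − 25q = 124, so q = 2.64, Q = 4·2.64 = 10.56, and P = 137.2.

Competition: P = 124; Cournot: P = 137.2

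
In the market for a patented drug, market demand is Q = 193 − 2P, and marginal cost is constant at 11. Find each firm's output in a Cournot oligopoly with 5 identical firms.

Inverting demand: P = 96.5 − 0.5Q.
In a 5-firm Cournot equilibrium, symmetry and the first-order condition give q = (96.5 − 11)/(3) = 28.5. So Q = 142.5 and P = 25.25.

q_i = 28.5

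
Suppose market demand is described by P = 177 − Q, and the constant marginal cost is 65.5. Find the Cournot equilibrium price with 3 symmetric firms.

With 3 symmetric Cournot firms, each firm's FOC gives 177 − 4q = 65.5, so q = 27.875, Q = 3·27.875 = 83.625, and P = 93.375.

P = 93.375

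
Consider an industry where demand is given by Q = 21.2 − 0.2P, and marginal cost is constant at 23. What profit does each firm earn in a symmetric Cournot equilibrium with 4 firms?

Inverting demand: P = 106 − 5Q.
Cournot with 4 identical firms: the symmetric best-response condition is 106 − 25q = 23. Each firm produces q = 3.32, total output Q = 13.28, price P = 39.6.
Each firm's profit = (39.6 − 23)·3.32 = 55.112.

π_i = 55.112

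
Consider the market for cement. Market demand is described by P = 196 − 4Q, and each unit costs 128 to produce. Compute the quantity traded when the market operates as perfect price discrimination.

Q = 17

A perfectly discriminating monopolist sells every unit with P(Q) ≥ MC(Q), so output equals the competitive quantity Q = 17. Each buyer pays their reservation price, so CS = 0 and the firm captures all surplus.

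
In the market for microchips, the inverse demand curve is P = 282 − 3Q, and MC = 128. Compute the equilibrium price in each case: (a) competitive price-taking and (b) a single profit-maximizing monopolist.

Perfect competition: P = MC = 128, so 282 − 3Q = 128 and Q = 154/3.
A monopolist chooses Q where MR = MC. MR = 282 − 6Q; setting this equal to 128 gives Q = 77/3 and P = 205.

Competition: P = 128; Monopoly: P = 205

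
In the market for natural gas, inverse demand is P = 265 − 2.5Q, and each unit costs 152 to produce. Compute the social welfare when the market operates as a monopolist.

The monopolist equates marginal revenue to marginal cost: 265 − 5Q = 152, so Q = 22.6. From demand, P = 208.5.
CS = ½·(265 − 208.5)·22.6 = 638.45; PS = (208.5 − 152)·22.6 = 1276.9; TS = 1915.35.

TS = 1915.35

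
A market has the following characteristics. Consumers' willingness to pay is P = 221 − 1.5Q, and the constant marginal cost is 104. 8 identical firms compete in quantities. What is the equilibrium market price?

P = 117

With 8 symmetric Cournot firms, each firm's FOC gives 221 − 13.5q = 104, so q = 26/3, Q = 8·26/3 = 208/3, and P = 117.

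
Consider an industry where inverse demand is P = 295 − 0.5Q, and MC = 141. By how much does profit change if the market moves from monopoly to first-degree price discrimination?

Monopoly sets MR = MC: 295 − Q = 141 ⇒ Q = 154, P = 295 − 0.5·154 = 218.
Profit = (218 − 141)·154 = 11858.
Under first-degree price discrimination the firm charges each unit its demand price and produces up to where P = MC, i.e. Q = 308. Consumer surplus is zero; producer surplus equals total surplus.
PS equals the full surplus area, 23716. Profit = 23716 = 23716.
Change in profit: 23716 − 11858 = 11858.

Profit rises by 11858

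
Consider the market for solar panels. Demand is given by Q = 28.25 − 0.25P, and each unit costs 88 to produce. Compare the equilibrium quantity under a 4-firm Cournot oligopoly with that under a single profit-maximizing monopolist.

Cournot: Q = 5; Monopoly: Q = 3.125

Inverting demand: P = 113 − 4Q.
In a 4-firm Cournot equilibrium, symmetry and the first-order condition give q = (113 − 88)/(20) = 1.25. So Q = 5 and P = 93.
A monopolist chooses Q where MR = MC. MR = 113 − 8Q; setting this equal to 88 gives Q = 3.125 and P = 100.5.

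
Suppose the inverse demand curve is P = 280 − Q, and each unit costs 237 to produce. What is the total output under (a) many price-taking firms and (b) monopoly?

Under competition P = MC = 237, so Q = (280 − 237)/1 = 43.
A monopolist chooses Q where MR = MC. MR = 280 − 2Q; setting this equal to 237 gives Q = 21.5 and P = 258.5.

Competition: Q = 43; Monopoly: Q = 21.5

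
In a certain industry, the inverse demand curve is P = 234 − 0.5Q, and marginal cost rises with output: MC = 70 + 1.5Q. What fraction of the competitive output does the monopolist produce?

Q_m/Q_c = 0.8

The monopolist equates marginal revenue to marginal cost: 234 − Q = 70 + 1.5Q, so Q = 65.6. From demand, P = 201.2.
Competitive equilibrium sets price equal to marginal cost: 234 − 0.5Q = 70 + 1.5Q, so Q = 82 and P = 193.
Ratio Q_m/Q_c = 65.6/82 = 0.8.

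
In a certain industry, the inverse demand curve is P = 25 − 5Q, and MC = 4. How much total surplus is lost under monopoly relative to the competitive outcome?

Perfect competition: P = MC = 4, so 25 − 5Q = 4 and Q = 4.2.
A monopolist chooses Q where MR = MC. MR = 25 − 10Q; setting this equal to 4 gives Q = 2.1 and P = 14.5.
DWL is the triangle between Q = 2.1 and Q = 4.2: ½·(4.2 − 2.1)·(14.5 − 4) = 11.025.

DWL = 11.025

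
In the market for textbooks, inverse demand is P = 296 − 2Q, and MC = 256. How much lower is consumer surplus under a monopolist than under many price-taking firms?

Consumer surplus falls by 300

Competitive firms price at marginal cost: P = 256, giving Q = 20.
CS = ½·(296 − 256)·20 = 400.
Monopoly sets MR = MC: 296 − 4Q = 256 ⇒ Q = 10, P = 296 − 2·10 = 276.
CS = ½·(296 − 276)·10 = 100.
Change in consumer surplus: 100 − 400 = −300.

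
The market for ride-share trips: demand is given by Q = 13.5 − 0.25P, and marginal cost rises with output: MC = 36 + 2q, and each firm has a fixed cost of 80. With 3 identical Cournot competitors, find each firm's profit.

Inverting demand: P = 54 − 4Q.
In a 3-firm Cournot equilibrium, symmetry and the first-order condition give q = (54 − 36)/(18) = 1. So Q = 3 and P = 42.
Each firm's profit = 42·1 − (36·1 + ½·2·1²) − 80 = −75.

π_i = −75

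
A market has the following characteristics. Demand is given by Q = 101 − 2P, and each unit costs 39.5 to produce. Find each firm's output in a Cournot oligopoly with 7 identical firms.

q_i = 2.75

Inverting demand: P = 50.5 − 0.5Q.
With 7 symmetric Cournot firms, each firm's FOC gives 50.5 − 4q = 39.5, so q = 2.75, Q = 7·2.75 = 19.25, and P = 40.875.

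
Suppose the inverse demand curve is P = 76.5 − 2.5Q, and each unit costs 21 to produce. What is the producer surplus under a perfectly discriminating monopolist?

PS = 616.05

With perfect price discrimination, output is the efficient level Q = 22.2 (where demand meets MC), but every buyer pays their willingness to pay: CS = 0 and PS = total surplus.
PS = ½·(76.5 − 21)·22.2 = 616.05.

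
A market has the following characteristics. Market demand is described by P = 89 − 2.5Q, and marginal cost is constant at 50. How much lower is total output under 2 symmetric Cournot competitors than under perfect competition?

Q falls by 5.2

Under competition P = MC = 50, so Q = (89 − 50)/2.5 = 15.6.
With 2 symmetric Cournot firms, each firm's FOC gives 89 − 7.5q = 50, so q = 5.2, Q = 2·5.2 = 10.4, and P = 63.
Change in total output: 10.4 − 15.6 = −5.2.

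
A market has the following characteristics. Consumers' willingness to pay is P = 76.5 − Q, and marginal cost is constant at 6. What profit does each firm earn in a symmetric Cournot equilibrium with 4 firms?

With 4 symmetric Cournot firms, each firm's FOC gives 76.5 − 5q = 6, so q = 14.1, Q = 4·14.1 = 56.4, and P = 20.1.
Each firm's profit = (20.1 − 6)·14.1 = 198.81.

π_i = 198.81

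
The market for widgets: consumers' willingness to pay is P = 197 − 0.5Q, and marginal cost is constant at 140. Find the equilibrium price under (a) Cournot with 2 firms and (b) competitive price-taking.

Cournot: P = 159; Competition: P = 140

Cournot with 2 identical firms: the symmetric best-response condition is 197 − 1.5q = 140. Each firm produces q = 38, total output Q = 76, price P = 159.
Under competition P = MC = 140, so Q = (197 − 140)/0.5 = 114.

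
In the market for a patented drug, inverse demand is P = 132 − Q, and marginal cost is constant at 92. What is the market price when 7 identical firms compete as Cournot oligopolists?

In a 7-firm Cournot equilibrium, symmetry and the first-order condition give q = (132 − 92)/(8) = 5. So Q = 35 and P = 97.

P = 97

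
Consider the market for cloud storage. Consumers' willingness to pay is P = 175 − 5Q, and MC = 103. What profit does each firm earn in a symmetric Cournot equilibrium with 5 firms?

π_i = 28.8

With 5 symmetric Cournot firms, each firm's FOC gives 175 − 30q = 103, so q = 2.4, Q = 5·2.4 = 12, and P = 115.
Each firm's profit = (115 − 103)·2.4 = 28.8.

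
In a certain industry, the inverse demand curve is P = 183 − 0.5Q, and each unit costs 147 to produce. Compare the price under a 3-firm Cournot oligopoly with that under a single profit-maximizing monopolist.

Cournot: P = 156; Monopoly: P = 165

With 3 symmetric Cournot firms, each firm's FOC gives 183 − 2q = 147, so q = 18, Q = 3·18 = 54, and P = 156.
The monopolist equates marginal revenue to marginal cost: 183 − Q = 147, so Q = 36. From demand, P = 165.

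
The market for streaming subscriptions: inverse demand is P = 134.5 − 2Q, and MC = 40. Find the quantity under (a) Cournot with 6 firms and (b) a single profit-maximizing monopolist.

Cournot with 6 identical firms: the symmetric best-response condition is 134.5 − 14q = 40. Each firm produces q = 6.75, total output Q = 40.5, price P = 53.5.
A monopolist chooses Q where MR = MC. MR = 134.5 − 4Q; setting this equal to 40 gives Q = 23.625 and P = 87.25.

Cournot: Q = 40.5; Monopoly: Q = 23.625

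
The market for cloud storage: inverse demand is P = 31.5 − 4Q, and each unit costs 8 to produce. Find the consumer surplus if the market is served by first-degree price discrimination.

Under first-degree price discrimination the firm charges each unit its demand price and produces up to where P = MC, i.e. Q = 5.875. Consumer surplus is zero; producer surplus equals total surplus.
CS = 0.

CS = 0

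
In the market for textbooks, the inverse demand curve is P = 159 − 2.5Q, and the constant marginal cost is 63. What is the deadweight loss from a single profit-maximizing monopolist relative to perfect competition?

Under competition P = MC = 63, so Q = (159 − 63)/2.5 = 38.4.
Monopoly sets MR = MC: 159 − 5Q = 63 ⇒ Q = 19.2, P = 159 − 2.5·19.2 = 111.
DWL is the triangle between Q = 19.2 and Q = 38.4: ½·(38.4 − 19.2)·(111 − 63) = 460.8.

DWL = 460.8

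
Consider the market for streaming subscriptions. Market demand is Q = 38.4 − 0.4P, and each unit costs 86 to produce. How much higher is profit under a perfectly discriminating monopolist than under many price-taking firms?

π rises by 20

Inverting demand: P = 96 − 2.5Q.
Under competition P = MC = 86, so Q = (96 − 86)/2.5 = 4.
Profit = (86 − 86)·4 = 0.
With perfect price discrimination, output is the efficient level Q = 4 (where demand meets MC), but every buyer pays their willingness to pay: CS = 0 and PS = total surplus.
PS equals the full surplus area, 20. Profit = 20 = 20.
Change in profit: 20 − 0 = 20.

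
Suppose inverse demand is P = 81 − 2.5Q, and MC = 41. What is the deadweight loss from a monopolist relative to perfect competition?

DWL = 80

Perfect competition: P = MC = 41, so 81 − 2.5Q = 41 and Q = 16.
Monopoly sets MR = MC: 81 − 5Q = 41 ⇒ Q = 8, P = 81 − 2.5·8 = 61.
DWL is the triangle between Q = 8 and Q = 16: ½·(16 − 8)·(61 − 41) = 80.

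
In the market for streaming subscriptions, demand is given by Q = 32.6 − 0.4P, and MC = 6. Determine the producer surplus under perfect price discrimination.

PS = 1140.05

Inverting demand: P = 81.5 − 2.5Q.
Under first-degree price discrimination the firm charges each unit its demand price and produces up to where P = MC, i.e. Q = 30.2. Consumer surplus is zero; producer surplus equals total surplus.
PS = ½·(81.5 − 6)·30.2 = 1140.05.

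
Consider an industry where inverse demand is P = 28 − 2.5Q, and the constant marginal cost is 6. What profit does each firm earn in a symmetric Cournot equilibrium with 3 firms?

With 3 symmetric Cournot firms, each firm's FOC gives 28 − 10q = 6, so q = 2.2, Q = 3·2.2 = 6.6, and P = 11.5.
Each firm's profit = (11.5 − 6)·2.2 = 12.1.

π_i = 12.1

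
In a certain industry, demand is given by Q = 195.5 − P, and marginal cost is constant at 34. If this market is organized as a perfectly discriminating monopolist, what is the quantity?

Inverting demand: P = 195.5 − Q.
A perfectly discriminating monopolist sells every unit with P(Q) ≥ MC(Q), so output equals the competitive quantity Q = 161.5. Each buyer pays their reservation price, so CS = 0 and the firm captures all surplus.

Q = 161.5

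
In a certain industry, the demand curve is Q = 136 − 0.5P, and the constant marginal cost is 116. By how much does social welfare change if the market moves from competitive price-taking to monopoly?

Inverting demand: P = 272 − 2Q.
Under competition P = MC = 116, so Q = (272 − 116)/2 = 78.
CS = ½·(272 − 116)·78 = 6084; PS = (116 − 116)·78 = 0; TS = 6084.
Monopoly sets MR = MC: 272 − 4Q = 116 ⇒ Q = 39, P = 272 − 2·39 = 194.
CS = ½·(272 − 194)·39 = 1521; PS = (194 − 116)·39 = 3042; TS = 4563.
Change in social welfare: 4563 − 6084 = −1521.

Social welfare falls by 1521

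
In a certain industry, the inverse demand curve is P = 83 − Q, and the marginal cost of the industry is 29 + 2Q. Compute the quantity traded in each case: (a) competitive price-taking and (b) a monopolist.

Competitive equilibrium sets price equal to marginal cost: 83 − Q = 29 + 2Q, so Q = 18 and P = 65.
A monopolist chooses Q where MR = MC. MR = 83 − 2Q; setting this equal to 29 + 2Q gives Q = 13.5 and P = 69.5.

Competition: Q = 18; Monopoly: Q = 13.5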